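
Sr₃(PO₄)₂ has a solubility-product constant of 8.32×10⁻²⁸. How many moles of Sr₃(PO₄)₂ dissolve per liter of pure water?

Sr₃(PO₄)₂(s) ⇌ 3 Sr²⁺(aq) + 2 PO₄³⁻(aq)
If s mol/L of Sr₃(PO₄)₂ dissolves, [Sr²⁺] = 3s and [PO₄³⁻] = 2s.
Ksp = [Sr²⁺]^3[PO₄³⁻]^2 = (3s)^3 · (2s)^2 = 108s^5
108s^5 = 8.32×10⁻²⁸  ⇒  s^5 = 7.70×10⁻³⁰
Taking the 5th root, s = 1.50×10⁻⁶ mol L⁻¹.

1.50×10⁻⁶ M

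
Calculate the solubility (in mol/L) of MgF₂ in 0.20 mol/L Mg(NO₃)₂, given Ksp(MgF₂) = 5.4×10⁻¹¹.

8.2×10⁻⁶ M

MgF₂(s) ⇌ Mg²⁺(aq) + 2 F⁻(aq)
With Mg²⁺ already at 0.20 mol/L and s small, take [Mg²⁺] ≈ 0.20 mol/L and [F⁻] = 2s.
Ksp = [Mg²⁺][F⁻]^2 = (0.20)(2s)^2
(2s)^2 = 5.4×10⁻¹¹ / (0.20) = 2.7×10⁻¹⁰
s = 8.2×10⁻⁶ mol/L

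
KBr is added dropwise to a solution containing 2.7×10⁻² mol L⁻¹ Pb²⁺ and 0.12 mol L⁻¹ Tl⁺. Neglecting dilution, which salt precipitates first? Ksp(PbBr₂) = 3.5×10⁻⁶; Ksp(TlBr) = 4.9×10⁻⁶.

The threshold for precipitation is Q = Ksp.
For PbBr₂: [Br⁻] = (Ksp/[Pb²⁺])^(1/2) = 1.1×10⁻² mol L⁻¹
For TlBr: [Br⁻] = (Ksp/[Tl⁺]) = 4.1×10⁻⁵ mol L⁻¹
TlBr requires the lower [Br⁻], so it precipitates first.

TlBr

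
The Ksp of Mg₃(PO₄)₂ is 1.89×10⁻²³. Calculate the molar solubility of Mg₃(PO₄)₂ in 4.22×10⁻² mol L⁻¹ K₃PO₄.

Mg₃(PO₄)₂(s) ⇌ 3 Mg²⁺(aq) + 2 PO₄³⁻(aq)
PO₄³⁻ is already present at 4.22×10⁻² mol L⁻¹. If s mol/L of Mg₃(PO₄)₂ dissolves, [Mg²⁺] = 3s while [PO₄³⁻] ≈ 4.22×10⁻² mol L⁻¹.
Ksp = [Mg²⁺]^3[PO₄³⁻]^2 = (3s)^3(4.22×10⁻²)^2
(3s)^3 = 1.89×10⁻²³ / (4.22×10⁻²)^2 = 1.06×10⁻²⁰
s = 7.33×10⁻⁸ mol L⁻¹

7.33×10⁻⁸ M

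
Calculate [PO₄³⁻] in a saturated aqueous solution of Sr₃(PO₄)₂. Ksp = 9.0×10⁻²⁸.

Sr₃(PO₄)₂(s) ⇌ 3 Sr²⁺(aq) + 2 PO₄³⁻(aq)
With molar solubility s: [Sr²⁺] = 3s, [PO₄³⁻] = 2s.
Ksp = [Sr²⁺]^3[PO₄³⁻]^2 = (3s)^3 · (2s)^2 = 108s^5 = 9.0×10⁻²⁸
s = 1.5×10⁻⁶ M
[PO₄³⁻] = 2s = 3.1×10⁻⁶ M

3.1×10⁻⁶ M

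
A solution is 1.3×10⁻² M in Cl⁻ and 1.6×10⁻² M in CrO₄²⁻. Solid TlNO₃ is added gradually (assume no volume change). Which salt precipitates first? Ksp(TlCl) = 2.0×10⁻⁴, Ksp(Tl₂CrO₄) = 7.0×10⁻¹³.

Tl₂CrO₄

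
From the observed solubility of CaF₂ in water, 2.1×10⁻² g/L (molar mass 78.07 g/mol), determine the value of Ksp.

Molar solubility s = (2.1×10⁻² g/L) / (78.07 g/mol) = 2.690×10⁻⁴ mol/L
CaF₂(s) ⇌ Ca²⁺(aq) + 2 F⁻(aq)
For each mole of CaF₂ that dissolves per liter, [Ca²⁺] = s and [F⁻] = 2s; let s denote this solubility.
Ksp = [Ca²⁺][F⁻]^2 = s · (2s)^2 = 4s^3
Ksp = 4 × (2.690×10⁻⁴)^3 = 7.8×10⁻¹¹

Ksp = 7.8×10⁻¹¹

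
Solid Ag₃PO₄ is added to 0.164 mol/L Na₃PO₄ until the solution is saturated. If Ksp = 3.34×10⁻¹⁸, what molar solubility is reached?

Ag₃PO₄(s) ⇌ 3 Ag⁺(aq) + PO₄³⁻(aq)
Let s be the solubility of Ag₃PO₄ here. The common ion gives [PO₄³⁻] ≈ 0.164 mol/L, and [Ag⁺] = 3s.
Ksp = [Ag⁺]^3[PO₄³⁻] = (3s)^3(0.164)
(3s)^3 = 3.34×10⁻¹⁸ / (0.164) = 2.04×10⁻¹⁷
s = 9.10×10⁻⁷ mol/L

9.10×10⁻⁷ M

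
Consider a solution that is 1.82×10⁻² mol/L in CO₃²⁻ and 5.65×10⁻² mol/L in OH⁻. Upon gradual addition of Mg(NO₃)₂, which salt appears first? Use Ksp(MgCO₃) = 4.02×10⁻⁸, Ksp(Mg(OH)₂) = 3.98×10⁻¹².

Mg(OH)₂

Precipitation begins when Q = Ksp.
For MgCO₃: [Mg²⁺] = (Ksp/[CO₃²⁻]) = 2.21×10⁻⁶ mol/L
For Mg(OH)₂: [Mg²⁺] = (Ksp/[OH⁻]^2) = 1.25×10⁻⁹ mol/L
The smaller threshold [Mg²⁺] is reached first, so Mg(OH)₂ precipitates first.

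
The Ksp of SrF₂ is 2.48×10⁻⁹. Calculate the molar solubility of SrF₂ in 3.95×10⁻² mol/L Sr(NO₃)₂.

SrF₂(s) ⇌ Sr²⁺(aq) + 2 F⁻(aq)
With Sr²⁺ already at 3.95×10⁻² mol/L and s small, take [Sr²⁺] ≈ 3.95×10⁻² mol/L and [F⁻] = 2s.
Ksp = [Sr²⁺][F⁻]^2 = (3.95×10⁻²)(2s)^2
(2s)^2 = 2.48×10⁻⁹ / (3.95×10⁻²) = 6.28×10⁻⁸
s = 1.25×10⁻⁴ mol/L

1.25×10⁻⁴ M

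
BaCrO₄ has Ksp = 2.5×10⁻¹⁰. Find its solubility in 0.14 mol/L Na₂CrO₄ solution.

BaCrO₄(s) ⇌ Ba²⁺(aq) + CrO₄²⁻(aq)
The solution already contains CrO₄²⁻ at 0.14 mol/L. Let s be the molar solubility of BaCrO₄.
[CrO₄²⁻] ≈ 0.14 mol/L (common ion dominates); [Ba²⁺] = s.
Ksp = [Ba²⁺][CrO₄²⁻] = s(0.14)
s = 2.5×10⁻¹⁰ / (0.14) = 1.8×10⁻⁹
s = 1.8×10⁻⁹ mol/L

1.8×10⁻⁹ M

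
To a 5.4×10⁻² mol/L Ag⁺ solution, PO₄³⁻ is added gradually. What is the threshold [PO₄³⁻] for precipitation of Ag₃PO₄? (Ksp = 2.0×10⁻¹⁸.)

1.3×10⁻¹⁴ M

Precipitation begins when Q = Ksp.
Ag₃PO₄(s) ⇌ 3 Ag⁺(aq) + PO₄³⁻(aq)
Ksp = [Ag⁺]^3[PO₄³⁻] = [PO₄³⁻](5.4×10⁻²)^3
[PO₄³⁻] = 2.0×10⁻¹⁸ / (5.4×10⁻²)^3 = 1.3×10⁻¹⁴
[PO₄³⁻] = 1.3×10⁻¹⁴ mol/L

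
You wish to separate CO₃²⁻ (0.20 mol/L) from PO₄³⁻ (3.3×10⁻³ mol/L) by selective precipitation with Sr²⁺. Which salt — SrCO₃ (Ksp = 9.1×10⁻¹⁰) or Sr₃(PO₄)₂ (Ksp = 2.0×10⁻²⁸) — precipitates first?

Each salt precipitates once Q = Ksp for that salt.
For SrCO₃: [Sr²⁺] = (Ksp/[CO₃²⁻]) = 4.6×10⁻⁹ mol/L
For Sr₃(PO₄)₂: [Sr²⁺] = (Ksp/[PO₄³⁻]^2)^(1/3) = 2.6×10⁻⁸ mol/L
Since SrCO₃ needs less Sr²⁺ to reach saturation, it precipitates first.

SrCO₃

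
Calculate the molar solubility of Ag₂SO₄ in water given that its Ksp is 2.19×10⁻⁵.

Ag₂SO₄(s) ⇌ 2 Ag⁺(aq) + SO₄²⁻(aq)
For each mole of Ag₂SO₄ that dissolves per liter, [Ag⁺] = 2s and [SO₄²⁻] = s; let s denote this solubility.
Ksp = [Ag⁺]^2[SO₄²⁻] = (2s)^2 · s = 4s^3
4s^3 = 2.19×10⁻⁵  ⇒  s^3 = 5.48×10⁻⁶
s = 1.76×10⁻² mol L⁻¹

1.76×10⁻² M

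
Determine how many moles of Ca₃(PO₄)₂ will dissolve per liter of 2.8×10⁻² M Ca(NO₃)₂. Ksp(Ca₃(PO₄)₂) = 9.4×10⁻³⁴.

Ca₃(PO₄)₂(s) ⇌ 3 Ca²⁺(aq) + 2 PO₄³⁻(aq)
Let s be the solubility of Ca₃(PO₄)₂ here. The common ion gives [Ca²⁺] ≈ 2.8×10⁻² M, and [PO₄³⁻] = 2s.
Ksp = [Ca²⁺]^3[PO₄³⁻]^2 = (2.8×10⁻²)^3(2s)^2
(2s)^2 = 9.4×10⁻³⁴ / (2.8×10⁻²)^3 = 4.3×10⁻²⁹
s = 3.3×10⁻¹⁵ M

3.3×10⁻¹⁵ M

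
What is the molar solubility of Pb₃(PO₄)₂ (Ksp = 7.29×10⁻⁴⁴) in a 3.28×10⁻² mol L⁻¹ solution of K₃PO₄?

Pb₃(PO₄)₂(s) ⇌ 3 Pb²⁺(aq) + 2 PO₄³⁻(aq)
PO₄³⁻ is already present at 3.28×10⁻² mol L⁻¹. If s mol/L of Pb₃(PO₄)₂ dissolves, [Pb²⁺] = 3s while [PO₄³⁻] ≈ 3.28×10⁻² mol L⁻¹.
Ksp = [Pb²⁺]^3[PO₄³⁻]^2 = (3s)^3(3.28×10⁻²)^2
(3s)^3 = 7.29×10⁻⁴⁴ / (3.28×10⁻²)^2 = 6.78×10⁻⁴¹
s = 1.36×10⁻¹⁴ mol L⁻¹

1.36×10⁻¹⁴ M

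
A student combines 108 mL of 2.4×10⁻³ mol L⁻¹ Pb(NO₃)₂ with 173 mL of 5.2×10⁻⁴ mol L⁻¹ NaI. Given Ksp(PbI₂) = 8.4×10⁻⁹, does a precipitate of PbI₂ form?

No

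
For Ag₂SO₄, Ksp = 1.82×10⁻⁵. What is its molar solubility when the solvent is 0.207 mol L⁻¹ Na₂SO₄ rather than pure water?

4.69×10⁻³ M

Ag₂SO₄(s) ⇌ 2 Ag⁺(aq) + SO₄²⁻(aq)
Let s be the solubility of Ag₂SO₄ here. The common ion gives [SO₄²⁻] ≈ 0.207 mol L⁻¹, and [Ag⁺] = 2s.
Ksp = [Ag⁺]^2[SO₄²⁻] = (2s)^2(0.207)
(2s)^2 = 1.82×10⁻⁵ / (0.207) = 8.79×10⁻⁵
s = 4.69×10⁻³ mol L⁻¹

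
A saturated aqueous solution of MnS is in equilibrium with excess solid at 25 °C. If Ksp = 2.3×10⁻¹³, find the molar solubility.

4.8×10⁻⁷ M

MnS(s) ⇌ Mn²⁺(aq) + S²⁻(aq)
Call the molar solubility s, so that [Mn²⁺] = s and [S²⁻] = s.
Ksp = [Mn²⁺][S²⁻] = s · s = s^2
s^2 = 2.3×10⁻¹³
s = (2.3×10⁻¹³)^(1/2) = 4.8×10⁻⁷ M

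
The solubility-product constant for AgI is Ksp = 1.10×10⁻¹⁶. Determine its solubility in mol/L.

AgI(s) ⇌ Ag⁺(aq) + I⁻(aq)
If s mol/L of AgI dissolves, [Ag⁺] = s and [I⁻] = s.
Ksp = [Ag⁺][I⁻] = s · s = s^2
s^2 = 1.10×10⁻¹⁶
Taking the 2nd root, s = 1.05×10⁻⁸ M.

1.05×10⁻⁸ M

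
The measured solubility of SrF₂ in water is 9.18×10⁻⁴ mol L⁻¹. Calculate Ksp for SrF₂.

Ksp = 3.09×10⁻⁹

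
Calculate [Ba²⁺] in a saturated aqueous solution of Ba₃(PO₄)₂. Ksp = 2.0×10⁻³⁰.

1.4×10⁻⁶ M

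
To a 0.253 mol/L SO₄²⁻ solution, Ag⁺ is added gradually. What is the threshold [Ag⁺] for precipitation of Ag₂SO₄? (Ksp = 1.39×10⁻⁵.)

A salt starts to precipitate once the ion product Q reaches its Ksp.
Ag₂SO₄(s) ⇌ 2 Ag⁺(aq) + SO₄²⁻(aq)
Ksp = [Ag⁺]^2[SO₄²⁻] = [Ag⁺]^2(0.253)
[Ag⁺]^2 = 1.39×10⁻⁵ / (0.253) = 5.49×10⁻⁵
[Ag⁺] = 7.41×10⁻³ mol/L

7.41×10⁻³ M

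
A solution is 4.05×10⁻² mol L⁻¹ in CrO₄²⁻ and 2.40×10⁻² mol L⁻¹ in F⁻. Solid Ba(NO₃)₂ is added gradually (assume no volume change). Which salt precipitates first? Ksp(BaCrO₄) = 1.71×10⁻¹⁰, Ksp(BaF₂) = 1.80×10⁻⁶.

A salt starts to precipitate once the ion product Q reaches its Ksp.
For BaCrO₄: [Ba²⁺] = (Ksp/[CrO₄²⁻]) = 4.22×10⁻⁹ mol L⁻¹
For BaF₂: [Ba²⁺] = (Ksp/[F⁻]^2) = 3.13×10⁻³ mol L⁻¹
BaCrO₄ requires the lower [Ba²⁺], so it precipitates first.

BaCrO₄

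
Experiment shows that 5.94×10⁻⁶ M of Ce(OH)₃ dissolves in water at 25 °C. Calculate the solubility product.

Ksp = 3.36×10⁻²⁰

Ce(OH)₃(s) ⇌ Ce³⁺(aq) + 3 OH⁻(aq)
Call the molar solubility s, so that [Ce³⁺] = s and [OH⁻] = 3s.
Ksp = [Ce³⁺][OH⁻]^3 = s · (3s)^3 = 27s^4
Ksp = 27 × (5.94×10⁻⁶)^4 = 3.36×10⁻²⁰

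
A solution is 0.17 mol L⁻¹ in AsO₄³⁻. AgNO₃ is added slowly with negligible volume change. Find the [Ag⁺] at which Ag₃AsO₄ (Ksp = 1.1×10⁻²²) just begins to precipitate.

A salt starts to precipitate once the ion product Q reaches its Ksp.
Ag₃AsO₄(s) ⇌ 3 Ag⁺(aq) + AsO₄³⁻(aq)
Ksp = [Ag⁺]^3[AsO₄³⁻] = [Ag⁺]^3(0.17)
[Ag⁺]^3 = 1.1×10⁻²² / (0.17) = 6.5×10⁻²²
[Ag⁺] = 8.6×10⁻⁸ mol L⁻¹

8.6×10⁻⁸ M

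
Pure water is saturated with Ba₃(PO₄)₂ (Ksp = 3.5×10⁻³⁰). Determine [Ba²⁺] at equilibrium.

Ba₃(PO₄)₂(s) ⇌ 3 Ba²⁺(aq) + 2 PO₄³⁻(aq)
With molar solubility s: [Ba²⁺] = 3s, [PO₄³⁻] = 2s.
Ksp = [Ba²⁺]^3[PO₄³⁻]^2 = (3s)^3 · (2s)^2 = 108s^5 = 3.5×10⁻³⁰
s = 5.0×10⁻⁷ M
[Ba²⁺] = 3s = 1.5×10⁻⁶ M

1.5×10⁻⁶ M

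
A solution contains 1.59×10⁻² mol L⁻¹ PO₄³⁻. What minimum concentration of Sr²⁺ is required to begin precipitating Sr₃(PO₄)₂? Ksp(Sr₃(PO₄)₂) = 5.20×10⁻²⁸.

1.27×10⁻⁸ M

Precipitation begins when Q = Ksp.
Sr₃(PO₄)₂(s) ⇌ 3 Sr²⁺(aq) + 2 PO₄³⁻(aq)
Ksp = [Sr²⁺]^3[PO₄³⁻]^2 = [Sr²⁺]^3(1.59×10⁻²)^2
[Sr²⁺]^3 = 5.20×10⁻²⁸ / (1.59×10⁻²)^2 = 2.06×10⁻²⁴
[Sr²⁺] = 1.27×10⁻⁸ mol L⁻¹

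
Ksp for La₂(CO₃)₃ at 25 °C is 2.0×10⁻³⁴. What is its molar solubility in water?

La₂(CO₃)₃(s) ⇌ 2 La³⁺(aq) + 3 CO₃²⁻(aq)
With molar solubility s: [La³⁺] = 2s, [CO₃²⁻] = 3s.
Ksp = [La³⁺]^2[CO₃²⁻]^3 = (2s)^2 · (3s)^3 = 108s^5
108s^5 = 2.0×10⁻³⁴  ⇒  s^5 = 1.9×10⁻³⁶
Taking the 5th root, s = 7.1×10⁻⁸ mol L⁻¹.

7.1×10⁻⁸ M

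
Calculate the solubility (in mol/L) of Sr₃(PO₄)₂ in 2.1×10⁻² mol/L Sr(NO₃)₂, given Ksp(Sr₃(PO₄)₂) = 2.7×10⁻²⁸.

2.7×10⁻¹² M

Sr₃(PO₄)₂(s) ⇌ 3 Sr²⁺(aq) + 2 PO₄³⁻(aq)
The solution already contains Sr²⁺ at 2.1×10⁻² mol/L. Let s be the molar solubility of Sr₃(PO₄)₂.
[Sr²⁺] ≈ 2.1×10⁻² mol/L (common ion dominates); [PO₄³⁻] = 2s.
Ksp = [Sr²⁺]^3[PO₄³⁻]^2 = (2.1×10⁻²)^3(2s)^2
(2s)^2 = 2.7×10⁻²⁸ / (2.1×10⁻²)^3 = 2.9×10⁻²³
s = 2.7×10⁻¹² mol/L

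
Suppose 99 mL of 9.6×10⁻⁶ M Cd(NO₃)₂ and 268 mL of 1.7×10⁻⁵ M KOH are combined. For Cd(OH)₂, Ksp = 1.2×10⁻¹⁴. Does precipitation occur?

No

Total volume after mixing = 99 + 268 = 367 mL.
[Cd²⁺] = (9.6×10⁻⁶)(99)/367 = 2.6×10⁻⁶ M
[OH⁻] = (1.7×10⁻⁵)(268)/367 = 1.2×10⁻⁵ M
Q = [Cd²⁺][OH⁻]^2 = 4.0×10⁻¹⁶
Q < Ksp (4.0×10⁻¹⁶ vs 1.2×10⁻¹⁴); the solution remains unsaturated and no precipitate forms.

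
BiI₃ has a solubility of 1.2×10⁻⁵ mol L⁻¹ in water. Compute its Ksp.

BiI₃(s) ⇌ Bi³⁺(aq) + 3 I⁻(aq)
For each mole of BiI₃ that dissolves per liter, [Bi³⁺] = s and [I⁻] = 3s; let s denote this solubility.
Ksp = [Bi³⁺][I⁻]^3 = s · (3s)^3 = 27s^4
Ksp = 27 × (1.2×10⁻⁵)^4 = 5.6×10⁻¹⁹

Ksp = 5.6×10⁻¹⁹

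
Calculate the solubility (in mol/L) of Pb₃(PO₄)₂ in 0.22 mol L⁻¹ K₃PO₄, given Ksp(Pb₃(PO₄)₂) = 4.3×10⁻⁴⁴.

Pb₃(PO₄)₂(s) ⇌ 3 Pb²⁺(aq) + 2 PO₄³⁻(aq)
Let s be the solubility of Pb₃(PO₄)₂ here. The common ion gives [PO₄³⁻] ≈ 0.22 mol L⁻¹, and [Pb²⁺] = 3s.
Ksp = [Pb²⁺]^3[PO₄³⁻]^2 = (3s)^3(0.22)^2
(3s)^3 = 4.3×10⁻⁴⁴ / (0.22)^2 = 8.9×10⁻⁴³
s = 3.2×10⁻¹⁵ mol L⁻¹

3.2×10⁻¹⁵ M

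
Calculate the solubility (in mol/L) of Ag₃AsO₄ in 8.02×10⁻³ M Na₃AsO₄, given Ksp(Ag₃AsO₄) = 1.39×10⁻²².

Ag₃AsO₄(s) ⇌ 3 Ag⁺(aq) + AsO₄³⁻(aq)
Let s be the solubility of Ag₃AsO₄ here. The common ion gives [AsO₄³⁻] ≈ 8.02×10⁻³ M, and [Ag⁺] = 3s.
Ksp = [Ag⁺]^3[AsO₄³⁻] = (3s)^3(8.02×10⁻³)
(3s)^3 = 1.39×10⁻²² / (8.02×10⁻³) = 1.73×10⁻²⁰
s = 8.63×10⁻⁸ M

8.63×10⁻⁸ M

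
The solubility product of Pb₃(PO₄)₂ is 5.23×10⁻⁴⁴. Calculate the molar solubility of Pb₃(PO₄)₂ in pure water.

Pb₃(PO₄)₂(s) ⇌ 3 Pb²⁺(aq) + 2 PO₄³⁻(aq)
Let s be the molar solubility. Then [Pb²⁺] = 3s and [PO₄³⁻] = 2s.
Ksp = [Pb²⁺]^3[PO₄³⁻]^2 = (3s)^3 · (2s)^2 = 108s^5
108s^5 = 5.23×10⁻⁴⁴  ⇒  s^5 = 4.84×10⁻⁴⁶
s = 8.65×10⁻¹⁰ M

8.65×10⁻¹⁰ M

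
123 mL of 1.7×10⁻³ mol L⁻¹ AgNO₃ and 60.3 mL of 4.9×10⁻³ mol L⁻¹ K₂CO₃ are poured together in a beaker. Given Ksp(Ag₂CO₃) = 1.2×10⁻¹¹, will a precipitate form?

Yes

Total volume after mixing = 123 + 60.3 = 183.3 mL.
[Ag⁺] = (1.7×10⁻³)(123)/183.3 = 1.1×10⁻³ mol L⁻¹
[CO₃²⁻] = (4.9×10⁻³)(60.3)/183.3 = 1.6×10⁻³ mol L⁻¹
Q = [Ag⁺]^2[CO₃²⁻] = 2.1×10⁻⁹
Q = 2.1×10⁻⁹ > Ksp = 1.2×10⁻¹¹, so the solution is supersaturated and Ag₂CO₃ precipitates.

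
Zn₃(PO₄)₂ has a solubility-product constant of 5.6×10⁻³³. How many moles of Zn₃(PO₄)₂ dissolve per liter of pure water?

Zn₃(PO₄)₂(s) ⇌ 3 Zn²⁺(aq) + 2 PO₄³⁻(aq)
With molar solubility s: [Zn²⁺] = 3s, [PO₄³⁻] = 2s.
Ksp = [Zn²⁺]^3[PO₄³⁻]^2 = (3s)^3 · (2s)^2 = 108s^5
108s^5 = 5.6×10⁻³³  ⇒  s^5 = 5.2×10⁻³⁵
s = 1.4×10⁻⁷ mol/L

1.4×10⁻⁷ M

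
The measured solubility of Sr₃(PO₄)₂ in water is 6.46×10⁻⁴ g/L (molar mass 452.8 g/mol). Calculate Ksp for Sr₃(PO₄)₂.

Ksp = 6.38×10⁻²⁸

Molar solubility s = (6.46×10⁻⁴ g/L) / (452.8 g/mol) = 1.4267×10⁻⁶ mol/L
Sr₃(PO₄)₂(s) ⇌ 3 Sr²⁺(aq) + 2 PO₄³⁻(aq)
Call the molar solubility s, so that [Sr²⁺] = 3s and [PO₄³⁻] = 2s.
Ksp = [Sr²⁺]^3[PO₄³⁻]^2 = (3s)^3 · (2s)^2 = 108s^5
Ksp = 108 × (1.4267×10⁻⁶)^5 = 6.38×10⁻²⁸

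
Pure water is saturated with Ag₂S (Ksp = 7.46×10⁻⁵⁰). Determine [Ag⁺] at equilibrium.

5.30×10⁻¹⁷ M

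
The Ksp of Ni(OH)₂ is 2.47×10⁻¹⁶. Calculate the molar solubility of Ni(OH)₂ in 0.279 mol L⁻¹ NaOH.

3.17×10⁻¹⁵ M

Ni(OH)₂(s) ⇌ Ni²⁺(aq) + 2 OH⁻(aq)
Let s be the solubility of Ni(OH)₂ here. The common ion gives [OH⁻] ≈ 0.279 mol L⁻¹, and [Ni²⁺] = s.
Ksp = [Ni²⁺][OH⁻]^2 = s(0.279)^2
s = 2.47×10⁻¹⁶ / (0.279)^2 = 3.17×10⁻¹⁵
s = 3.17×10⁻¹⁵ mol L⁻¹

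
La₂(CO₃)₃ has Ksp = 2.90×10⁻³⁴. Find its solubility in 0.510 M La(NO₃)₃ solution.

La₂(CO₃)₃(s) ⇌ 2 La³⁺(aq) + 3 CO₃²⁻(aq)
Let s be the solubility of La₂(CO₃)₃ here. The common ion gives [La³⁺] ≈ 0.510 M, and [CO₃²⁻] = 3s.
Ksp = [La³⁺]^2[CO₃²⁻]^3 = (0.510)^2(3s)^3
(3s)^3 = 2.90×10⁻³⁴ / (0.510)^2 = 1.11×10⁻³³
s = 3.46×10⁻¹² M

3.46×10⁻¹² M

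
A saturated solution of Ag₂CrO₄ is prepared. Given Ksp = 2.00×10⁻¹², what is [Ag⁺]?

1.59×10⁻⁴ M

Ag₂CrO₄(s) ⇌ 2 Ag⁺(aq) + CrO₄²⁻(aq)
If s mol/L of Ag₂CrO₄ dissolves, [Ag⁺] = 2s and [CrO₄²⁻] = s.
Ksp = [Ag⁺]^2[CrO₄²⁻] = (2s)^2 · s = 4s^3 = 2.00×10⁻¹²
s = 7.94×10⁻⁵ M
[Ag⁺] = 2s = 1.59×10⁻⁴ M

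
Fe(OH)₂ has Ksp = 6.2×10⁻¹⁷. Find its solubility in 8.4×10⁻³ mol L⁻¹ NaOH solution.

Fe(OH)₂(s) ⇌ Fe²⁺(aq) + 2 OH⁻(aq)
Let s be the solubility of Fe(OH)₂ here. The common ion gives [OH⁻] ≈ 8.4×10⁻³ mol L⁻¹, and [Fe²⁺] = s.
Ksp = [Fe²⁺][OH⁻]^2 = s(8.4×10⁻³)^2
s = 6.2×10⁻¹⁷ / (8.4×10⁻³)^2 = 8.8×10⁻¹³
s = 8.8×10⁻¹³ mol L⁻¹

8.8×10⁻¹³ M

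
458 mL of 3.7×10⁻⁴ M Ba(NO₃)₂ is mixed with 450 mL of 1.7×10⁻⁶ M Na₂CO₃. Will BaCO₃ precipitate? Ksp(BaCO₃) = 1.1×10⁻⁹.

No

After mixing, V = 458 mL + 450 mL = 908 mL.
[Ba²⁺] = (3.7×10⁻⁴)(458)/908 = 1.9×10⁻⁴ M
[CO₃²⁻] = (1.7×10⁻⁶)(450)/908 = 8.4×10⁻⁷ M
Q = [Ba²⁺][CO₃²⁻] = 1.6×10⁻¹⁰
Q < Ksp (1.6×10⁻¹⁰ vs 1.1×10⁻⁹); the solution remains unsaturated and no precipitate forms.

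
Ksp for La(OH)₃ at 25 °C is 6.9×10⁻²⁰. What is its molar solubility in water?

7.1×10⁻⁶ M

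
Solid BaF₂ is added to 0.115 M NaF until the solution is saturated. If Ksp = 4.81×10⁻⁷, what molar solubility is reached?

BaF₂(s) ⇌ Ba²⁺(aq) + 2 F⁻(aq)
The solution already contains F⁻ at 0.115 M. Let s be the molar solubility of BaF₂.
[F⁻] ≈ 0.115 M (common ion dominates); [Ba²⁺] = s.
Ksp = [Ba²⁺][F⁻]^2 = s(0.115)^2
s = 4.81×10⁻⁷ / (0.115)^2 = 3.64×10⁻⁵
s = 3.64×10⁻⁵ M

3.64×10⁻⁵ M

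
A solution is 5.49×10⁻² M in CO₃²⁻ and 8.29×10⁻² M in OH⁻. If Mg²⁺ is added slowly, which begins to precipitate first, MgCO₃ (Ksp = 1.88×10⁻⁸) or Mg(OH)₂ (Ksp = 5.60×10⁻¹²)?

Mg(OH)₂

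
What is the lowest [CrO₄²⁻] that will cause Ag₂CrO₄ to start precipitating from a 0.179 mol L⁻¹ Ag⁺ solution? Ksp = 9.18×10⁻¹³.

2.87×10⁻¹¹ M

Precipitation begins when Q = Ksp.
Ag₂CrO₄(s) ⇌ 2 Ag⁺(aq) + CrO₄²⁻(aq)
Ksp = [Ag⁺]^2[CrO₄²⁻] = [CrO₄²⁻](0.179)^2
[CrO₄²⁻] = 9.18×10⁻¹³ / (0.179)^2 = 2.87×10⁻¹¹
[CrO₄²⁻] = 2.87×10⁻¹¹ mol L⁻¹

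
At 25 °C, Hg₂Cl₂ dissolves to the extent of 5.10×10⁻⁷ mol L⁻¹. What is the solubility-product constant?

Hg₂Cl₂(s) ⇌ Hg₂²⁺(aq) + 2 Cl⁻(aq)
With molar solubility s: [Hg₂²⁺] = s, [Cl⁻] = 2s.
Ksp = [Hg₂²⁺][Cl⁻]^2 = s · (2s)^2 = 4s^3
Ksp = 4 × (5.10×10⁻⁷)^3 = 5.31×10⁻¹⁹

Ksp = 5.31×10⁻¹⁹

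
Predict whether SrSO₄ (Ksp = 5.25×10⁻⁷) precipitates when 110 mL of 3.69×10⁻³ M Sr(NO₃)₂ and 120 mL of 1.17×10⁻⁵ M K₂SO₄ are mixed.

The combined volume is 230 mL.
[Sr²⁺] = (3.69×10⁻³)(110)/230 = 1.76×10⁻³ M
[SO₄²⁻] = (1.17×10⁻⁵)(120)/230 = 6.10×10⁻⁶ M
Q = [Sr²⁺][SO₄²⁻] = 1.08×10⁻⁸
Q < Ksp (1.08×10⁻⁸ vs 5.25×10⁻⁷); the solution remains unsaturated and no precipitate forms.

No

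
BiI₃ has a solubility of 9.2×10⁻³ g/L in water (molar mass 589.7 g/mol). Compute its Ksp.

Ksp = 1.6×10⁻¹⁸

Convert to molarity: s = 9.2×10⁻³ / 589.7 = 1.560×10⁻⁵ mol/L
BiI₃(s) ⇌ Bi³⁺(aq) + 3 I⁻(aq)
For each mole of BiI₃ that dissolves per liter, [Bi³⁺] = s and [I⁻] = 3s; let s denote this solubility.
Ksp = [Bi³⁺][I⁻]^3 = s · (3s)^3 = 27s^4
Ksp = 27 × (1.560×10⁻⁵)^4 = 1.6×10⁻¹⁸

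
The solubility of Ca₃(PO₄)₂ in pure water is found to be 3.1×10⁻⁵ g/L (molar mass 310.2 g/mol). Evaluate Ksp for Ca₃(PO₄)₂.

Molar solubility s = (3.1×10⁻⁵ g/L) / (310.2 g/mol) = 9.994×10⁻⁸ mol/L
Ca₃(PO₄)₂(s) ⇌ 3 Ca²⁺(aq) + 2 PO₄³⁻(aq)
Let s be the molar solubility. Then [Ca²⁺] = 3s and [PO₄³⁻] = 2s.
Ksp = [Ca²⁺]^3[PO₄³⁻]^2 = (3s)^3 · (2s)^2 = 108s^5
Ksp = 108 × (9.994×10⁻⁸)^5 = 1.1×10⁻³³

Ksp = 1.1×10⁻³³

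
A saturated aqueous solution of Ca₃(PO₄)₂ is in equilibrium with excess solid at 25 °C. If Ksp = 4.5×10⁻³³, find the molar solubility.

Ca₃(PO₄)₂(s) ⇌ 3 Ca²⁺(aq) + 2 PO₄³⁻(aq)
If s mol/L of Ca₃(PO₄)₂ dissolves, [Ca²⁺] = 3s and [PO₄³⁻] = 2s.
Ksp = [Ca²⁺]^3[PO₄³⁻]^2 = (3s)^3 · (2s)^2 = 108s^5
108s^5 = 4.5×10⁻³³  ⇒  s^5 = 4.2×10⁻³⁵
s = (4.2×10⁻³⁵)^(1/5) = 1.3×10⁻⁷ mol/L

1.3×10⁻⁷ M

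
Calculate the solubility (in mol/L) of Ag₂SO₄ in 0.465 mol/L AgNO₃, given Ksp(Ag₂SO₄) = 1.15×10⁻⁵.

5.32×10⁻⁵ M

Ag₂SO₄(s) ⇌ 2 Ag⁺(aq) + SO₄²⁻(aq)
Ag⁺ is already present at 0.465 mol/L. If s mol/L of Ag₂SO₄ dissolves, [SO₄²⁻] = s while [Ag⁺] ≈ 0.465 mol/L.
Ksp = [Ag⁺]^2[SO₄²⁻] = (0.465)^2s
s = 1.15×10⁻⁵ / (0.465)^2 = 5.32×10⁻⁵
s = 5.32×10⁻⁵ mol/L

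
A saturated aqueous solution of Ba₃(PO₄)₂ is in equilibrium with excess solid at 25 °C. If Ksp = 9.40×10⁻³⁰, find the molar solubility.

6.14×10⁻⁷ M

Ba₃(PO₄)₂(s) ⇌ 3 Ba²⁺(aq) + 2 PO₄³⁻(aq)
With molar solubility s: [Ba²⁺] = 3s, [PO₄³⁻] = 2s.
Ksp = [Ba²⁺]^3[PO₄³⁻]^2 = (3s)^3 · (2s)^2 = 108s^5
108s^5 = 9.40×10⁻³⁰  ⇒  s^5 = 8.70×10⁻³²
Taking the 5th root, s = 6.14×10⁻⁷ M.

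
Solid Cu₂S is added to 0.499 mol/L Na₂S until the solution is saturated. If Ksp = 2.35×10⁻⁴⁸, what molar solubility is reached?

1.09×10⁻²⁴ M

Cu₂S(s) ⇌ 2 Cu⁺(aq) + S²⁻(aq)
The solution already contains S²⁻ at 0.499 mol/L. Let s be the molar solubility of Cu₂S.
[S²⁻] ≈ 0.499 mol/L (common ion dominates); [Cu⁺] = 2s.
Ksp = [Cu⁺]^2[S²⁻] = (2s)^2(0.499)
(2s)^2 = 2.35×10⁻⁴⁸ / (0.499) = 4.71×10⁻⁴⁸
s = 1.09×10⁻²⁴ mol/L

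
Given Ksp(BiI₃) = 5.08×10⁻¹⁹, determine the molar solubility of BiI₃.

1.17×10⁻⁵ M

BiI₃(s) ⇌ Bi³⁺(aq) + 3 I⁻(aq)
Let s be the molar solubility. Then [Bi³⁺] = s and [I⁻] = 3s.
Ksp = [Bi³⁺][I⁻]^3 = s · (3s)^3 = 27s^4
27s^4 = 5.08×10⁻¹⁹  ⇒  s^4 = 1.88×10⁻²⁰
Taking the 4th root, s = 1.17×10⁻⁵ mol/L.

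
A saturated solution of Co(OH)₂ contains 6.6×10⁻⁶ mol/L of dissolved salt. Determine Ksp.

Ksp = 1.1×10⁻¹⁵

Co(OH)₂(s) ⇌ Co²⁺(aq) + 2 OH⁻(aq)
For each mole of Co(OH)₂ that dissolves per liter, [Co²⁺] = s and [OH⁻] = 2s; let s denote this solubility.
Ksp = [Co²⁺][OH⁻]^2 = s · (2s)^2 = 4s^3
Ksp = 4 × (6.6×10⁻⁶)^3 = 1.1×10⁻¹⁵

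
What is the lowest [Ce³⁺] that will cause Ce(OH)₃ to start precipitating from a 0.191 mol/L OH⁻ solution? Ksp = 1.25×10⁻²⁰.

1.79×10⁻¹⁸ M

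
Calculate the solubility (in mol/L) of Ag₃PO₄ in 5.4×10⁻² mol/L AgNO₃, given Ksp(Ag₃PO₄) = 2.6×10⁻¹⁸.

1.7×10⁻¹⁴ M

Ag₃PO₄(s) ⇌ 3 Ag⁺(aq) + PO₄³⁻(aq)
With Ag⁺ already at 5.4×10⁻² mol/L and s small, take [Ag⁺] ≈ 5.4×10⁻² mol/L and [PO₄³⁻] = s.
Ksp = [Ag⁺]^3[PO₄³⁻] = (5.4×10⁻²)^3s
s = 2.6×10⁻¹⁸ / (5.4×10⁻²)^3 = 1.7×10⁻¹⁴
s = 1.7×10⁻¹⁴ mol/L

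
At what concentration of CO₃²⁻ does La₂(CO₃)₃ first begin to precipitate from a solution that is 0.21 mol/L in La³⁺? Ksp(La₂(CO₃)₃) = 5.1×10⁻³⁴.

Each salt precipitates once Q = Ksp for that salt.
La₂(CO₃)₃(s) ⇌ 2 La³⁺(aq) + 3 CO₃²⁻(aq)
Ksp = [La³⁺]^2[CO₃²⁻]^3 = [CO₃²⁻]^3(0.21)^2
[CO₃²⁻]^3 = 5.1×10⁻³⁴ / (0.21)^2 = 1.2×10⁻³²
[CO₃²⁻] = 2.3×10⁻¹¹ mol/L

2.3×10⁻¹¹ M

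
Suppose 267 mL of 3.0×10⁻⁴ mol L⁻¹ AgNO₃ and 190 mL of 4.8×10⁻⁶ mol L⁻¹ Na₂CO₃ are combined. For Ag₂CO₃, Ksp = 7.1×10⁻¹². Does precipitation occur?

No

The combined volume is 457 mL.
[Ag⁺] = (3.0×10⁻⁴)(267)/457 = 1.8×10⁻⁴ mol L⁻¹
[CO₃²⁻] = (4.8×10⁻⁶)(190)/457 = 2.0×10⁻⁶ mol L⁻¹
Q = [Ag⁺]^2[CO₃²⁻] = 6.1×10⁻¹⁴
Q < Ksp (6.1×10⁻¹⁴ vs 7.1×10⁻¹²); the solution remains unsaturated and no precipitate forms.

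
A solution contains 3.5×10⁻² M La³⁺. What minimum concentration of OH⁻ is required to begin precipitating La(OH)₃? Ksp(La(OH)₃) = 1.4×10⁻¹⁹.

Each salt precipitates once Q = Ksp for that salt.
La(OH)₃(s) ⇌ La³⁺(aq) + 3 OH⁻(aq)
Ksp = [La³⁺][OH⁻]^3 = [OH⁻]^3(3.5×10⁻²)
[OH⁻]^3 = 1.4×10⁻¹⁹ / (3.5×10⁻²) = 4.0×10⁻¹⁸
[OH⁻] = 1.6×10⁻⁶ M

1.6×10⁻⁶ M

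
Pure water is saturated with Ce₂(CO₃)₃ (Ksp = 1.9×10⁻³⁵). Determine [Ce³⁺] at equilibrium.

8.9×10⁻⁸ M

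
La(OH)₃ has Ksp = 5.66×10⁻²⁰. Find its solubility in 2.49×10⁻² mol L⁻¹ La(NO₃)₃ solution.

4.38×10⁻⁷ M

La(OH)₃(s) ⇌ La³⁺(aq) + 3 OH⁻(aq)
With La³⁺ already at 2.49×10⁻² mol L⁻¹ and s small, take [La³⁺] ≈ 2.49×10⁻² mol L⁻¹ and [OH⁻] = 3s.
Ksp = [La³⁺][OH⁻]^3 = (2.49×10⁻²)(3s)^3
(3s)^3 = 5.66×10⁻²⁰ / (2.49×10⁻²) = 2.27×10⁻¹⁸
s = 4.38×10⁻⁷ mol L⁻¹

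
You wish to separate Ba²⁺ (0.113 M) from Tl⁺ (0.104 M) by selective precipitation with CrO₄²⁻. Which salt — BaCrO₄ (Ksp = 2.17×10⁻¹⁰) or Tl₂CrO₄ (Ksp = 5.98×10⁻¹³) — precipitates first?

Tl₂CrO₄

The threshold for precipitation is Q = Ksp.
For BaCrO₄: [CrO₄²⁻] = (Ksp/[Ba²⁺]) = 1.92×10⁻⁹ M
For Tl₂CrO₄: [CrO₄²⁻] = (Ksp/[Tl⁺]^2) = 5.53×10⁻¹¹ M
Since Tl₂CrO₄ needs less CrO₄²⁻ to reach saturation, it precipitates first.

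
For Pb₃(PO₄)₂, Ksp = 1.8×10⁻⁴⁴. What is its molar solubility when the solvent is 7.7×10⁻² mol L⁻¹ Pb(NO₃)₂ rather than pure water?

3.1×10⁻²¹ M

Pb₃(PO₄)₂(s) ⇌ 3 Pb²⁺(aq) + 2 PO₄³⁻(aq)
Pb²⁺ is already present at 7.7×10⁻² mol L⁻¹. If s mol/L of Pb₃(PO₄)₂ dissolves, [PO₄³⁻] = 2s while [Pb²⁺] ≈ 7.7×10⁻² mol L⁻¹.
Ksp = [Pb²⁺]^3[PO₄³⁻]^2 = (7.7×10⁻²)^3(2s)^2
(2s)^2 = 1.8×10⁻⁴⁴ / (7.7×10⁻²)^3 = 3.9×10⁻⁴¹
s = 3.1×10⁻²¹ mol L⁻¹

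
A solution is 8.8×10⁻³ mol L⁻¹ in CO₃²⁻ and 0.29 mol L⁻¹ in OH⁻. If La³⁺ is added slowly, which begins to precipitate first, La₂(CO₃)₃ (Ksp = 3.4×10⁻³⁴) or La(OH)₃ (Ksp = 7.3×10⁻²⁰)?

A salt starts to precipitate once the ion product Q reaches its Ksp.
For La₂(CO₃)₃: [La³⁺] = (Ksp/[CO₃²⁻]^3)^(1/2) = 2.2×10⁻¹⁴ mol L⁻¹
For La(OH)₃: [La³⁺] = (Ksp/[OH⁻]^3) = 3.0×10⁻¹⁸ mol L⁻¹
La(OH)₃ requires the lower [La³⁺], so it precipitates first.

La(OH)₃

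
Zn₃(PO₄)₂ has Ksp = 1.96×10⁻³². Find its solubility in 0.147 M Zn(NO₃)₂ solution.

Zn₃(PO₄)₂(s) ⇌ 3 Zn²⁺(aq) + 2 PO₄³⁻(aq)
Zn²⁺ is already present at 0.147 M. If s mol/L of Zn₃(PO₄)₂ dissolves, [PO₄³⁻] = 2s while [Zn²⁺] ≈ 0.147 M.
Ksp = [Zn²⁺]^3[PO₄³⁻]^2 = (0.147)^3(2s)^2
(2s)^2 = 1.96×10⁻³² / (0.147)^3 = 6.17×10⁻³⁰
s = 1.24×10⁻¹⁵ M

1.24×10⁻¹⁵ M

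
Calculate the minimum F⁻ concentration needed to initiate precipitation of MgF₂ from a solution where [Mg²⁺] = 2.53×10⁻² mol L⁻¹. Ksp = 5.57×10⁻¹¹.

A salt starts to precipitate once the ion product Q reaches its Ksp.
MgF₂(s) ⇌ Mg²⁺(aq) + 2 F⁻(aq)
Ksp = [Mg²⁺][F⁻]^2 = [F⁻]^2(2.53×10⁻²)
[F⁻]^2 = 5.57×10⁻¹¹ / (2.53×10⁻²) = 2.20×10⁻⁹
[F⁻] = 4.69×10⁻⁵ mol L⁻¹

4.69×10⁻⁵ M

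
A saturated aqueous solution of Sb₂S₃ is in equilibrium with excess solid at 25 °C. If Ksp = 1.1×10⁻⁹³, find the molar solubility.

Sb₂S₃(s) ⇌ 2 Sb³⁺(aq) + 3 S²⁻(aq)
With molar solubility s: [Sb³⁺] = 2s, [S²⁻] = 3s.
Ksp = [Sb³⁺]^2[S²⁻]^3 = (2s)^2 · (3s)^3 = 108s^5
108s^5 = 1.1×10⁻⁹³  ⇒  s^5 = 1.0×10⁻⁹⁵
Taking the 5th root, s = 1.0×10⁻¹⁹ mol L⁻¹.

1.0×10⁻¹⁹ M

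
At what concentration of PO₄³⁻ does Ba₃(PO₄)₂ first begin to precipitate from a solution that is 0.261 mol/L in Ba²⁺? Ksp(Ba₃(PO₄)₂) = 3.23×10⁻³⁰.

1.35×10⁻¹⁴ M

A salt starts to precipitate once the ion product Q reaches its Ksp.
Ba₃(PO₄)₂(s) ⇌ 3 Ba²⁺(aq) + 2 PO₄³⁻(aq)
Ksp = [Ba²⁺]^3[PO₄³⁻]^2 = [PO₄³⁻]^2(0.261)^3
[PO₄³⁻]^2 = 3.23×10⁻³⁰ / (0.261)^3 = 1.82×10⁻²⁸
[PO₄³⁻] = 1.35×10⁻¹⁴ mol/L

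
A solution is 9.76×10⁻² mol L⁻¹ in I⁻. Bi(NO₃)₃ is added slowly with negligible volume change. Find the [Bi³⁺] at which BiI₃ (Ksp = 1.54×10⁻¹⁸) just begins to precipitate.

Each salt precipitates once Q = Ksp for that salt.
BiI₃(s) ⇌ Bi³⁺(aq) + 3 I⁻(aq)
Ksp = [Bi³⁺][I⁻]^3 = [Bi³⁺](9.76×10⁻²)^3
[Bi³⁺] = 1.54×10⁻¹⁸ / (9.76×10⁻²)^3 = 1.66×10⁻¹⁵
[Bi³⁺] = 1.66×10⁻¹⁵ mol L⁻¹

1.66×10⁻¹⁵ M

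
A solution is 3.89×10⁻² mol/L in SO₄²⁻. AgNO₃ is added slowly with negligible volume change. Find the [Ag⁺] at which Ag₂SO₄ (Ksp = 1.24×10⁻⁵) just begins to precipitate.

1.79×10⁻² M

Precipitation begins when Q = Ksp.
Ag₂SO₄(s) ⇌ 2 Ag⁺(aq) + SO₄²⁻(aq)
Ksp = [Ag⁺]^2[SO₄²⁻] = [Ag⁺]^2(3.89×10⁻²)
[Ag⁺]^2 = 1.24×10⁻⁵ / (3.89×10⁻²) = 3.19×10⁻⁴
[Ag⁺] = 1.79×10⁻² mol/L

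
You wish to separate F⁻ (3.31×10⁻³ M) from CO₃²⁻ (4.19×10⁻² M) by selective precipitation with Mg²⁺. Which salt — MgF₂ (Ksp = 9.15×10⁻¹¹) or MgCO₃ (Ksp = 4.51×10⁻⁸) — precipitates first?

MgCO₃

Precipitation of each salt begins when its ion product equals Ksp.
For MgF₂: [Mg²⁺] = (Ksp/[F⁻]^2) = 8.35×10⁻⁶ M
For MgCO₃: [Mg²⁺] = (Ksp/[CO₃²⁻]) = 1.08×10⁻⁶ M
Since MgCO₃ needs less Mg²⁺ to reach saturation, it precipitates first.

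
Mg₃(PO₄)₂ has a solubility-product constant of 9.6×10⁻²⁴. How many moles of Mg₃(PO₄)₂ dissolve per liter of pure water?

Mg₃(PO₄)₂(s) ⇌ 3 Mg²⁺(aq) + 2 PO₄³⁻(aq)
For each mole of Mg₃(PO₄)₂ that dissolves per liter, [Mg²⁺] = 3s and [PO₄³⁻] = 2s; let s denote this solubility.
Ksp = [Mg²⁺]^3[PO₄³⁻]^2 = (3s)^3 · (2s)^2 = 108s^5
108s^5 = 9.6×10⁻²⁴  ⇒  s^5 = 8.9×10⁻²⁶
s = 9.8×10⁻⁶ mol/L

9.8×10⁻⁶ M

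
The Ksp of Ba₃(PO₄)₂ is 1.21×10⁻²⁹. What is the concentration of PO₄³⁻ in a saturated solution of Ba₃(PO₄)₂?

1.29×10⁻⁶ M

Ba₃(PO₄)₂(s) ⇌ 3 Ba²⁺(aq) + 2 PO₄³⁻(aq)
If s mol/L of Ba₃(PO₄)₂ dissolves, [Ba²⁺] = 3s and [PO₄³⁻] = 2s.
Ksp = [Ba²⁺]^3[PO₄³⁻]^2 = (3s)^3 · (2s)^2 = 108s^5 = 1.21×10⁻²⁹
s = 6.45×10⁻⁷ M
[PO₄³⁻] = 2s = 1.29×10⁻⁶ M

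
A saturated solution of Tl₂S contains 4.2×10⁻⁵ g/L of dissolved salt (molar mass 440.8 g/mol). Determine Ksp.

Ksp = 3.5×10⁻²¹

s = (4.2×10⁻⁵ g L⁻¹)/(440.8 g mol⁻¹) = 9.528×10⁻⁸ M
Tl₂S(s) ⇌ 2 Tl⁺(aq) + S²⁻(aq)
Call the molar solubility s, so that [Tl⁺] = 2s and [S²⁻] = s.
Ksp = [Tl⁺]^2[S²⁻] = (2s)^2 · s = 4s^3
Ksp = 4 × (9.528×10⁻⁸)^3 = 3.5×10⁻²¹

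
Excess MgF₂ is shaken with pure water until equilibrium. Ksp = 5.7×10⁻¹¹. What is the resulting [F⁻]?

4.8×10⁻⁴ M

MgF₂(s) ⇌ Mg²⁺(aq) + 2 F⁻(aq)
If s mol/L of MgF₂ dissolves, [Mg²⁺] = s and [F⁻] = 2s.
Ksp = [Mg²⁺][F⁻]^2 = s · (2s)^2 = 4s^3 = 5.7×10⁻¹¹
s = 2.4×10⁻⁴ mol L⁻¹
[F⁻] = 2s = 4.8×10⁻⁴ mol L⁻¹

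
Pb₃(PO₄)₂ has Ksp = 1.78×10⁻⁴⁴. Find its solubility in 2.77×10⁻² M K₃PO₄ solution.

9.51×10⁻¹⁵ M

Pb₃(PO₄)₂(s) ⇌ 3 Pb²⁺(aq) + 2 PO₄³⁻(aq)
PO₄³⁻ is already present at 2.77×10⁻² M. If s mol/L of Pb₃(PO₄)₂ dissolves, [Pb²⁺] = 3s while [PO₄³⁻] ≈ 2.77×10⁻² M.
Ksp = [Pb²⁺]^3[PO₄³⁻]^2 = (3s)^3(2.77×10⁻²)^2
(3s)^3 = 1.78×10⁻⁴⁴ / (2.77×10⁻²)^2 = 2.32×10⁻⁴¹
s = 9.51×10⁻¹⁵ M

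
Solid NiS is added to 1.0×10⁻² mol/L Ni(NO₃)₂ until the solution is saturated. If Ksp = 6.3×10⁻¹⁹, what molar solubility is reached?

NiS(s) ⇌ Ni²⁺(aq) + S²⁻(aq)
The solution already contains Ni²⁺ at 1.0×10⁻² mol/L. Let s be the molar solubility of NiS.
[Ni²⁺] ≈ 1.0×10⁻² mol/L (common ion dominates); [S²⁻] = s.
Ksp = [Ni²⁺][S²⁻] = (1.0×10⁻²)s
s = 6.3×10⁻¹⁹ / (1.0×10⁻²) = 6.3×10⁻¹⁷
s = 6.3×10⁻¹⁷ mol/L

6.3×10⁻¹⁷ M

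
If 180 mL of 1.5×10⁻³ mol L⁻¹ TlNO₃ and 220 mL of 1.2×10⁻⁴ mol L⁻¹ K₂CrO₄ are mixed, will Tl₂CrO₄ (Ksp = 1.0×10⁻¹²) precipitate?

Yes

After mixing, V = 180 mL + 220 mL = 400 mL.
[Tl⁺] = (1.5×10⁻³)(180)/400 = 6.8×10⁻⁴ mol L⁻¹
[CrO₄²⁻] = (1.2×10⁻⁴)(220)/400 = 6.6×10⁻⁵ mol L⁻¹
Q = [Tl⁺]^2[CrO₄²⁻] = 3.0×10⁻¹¹
Since Q (3.0×10⁻¹¹) exceeds Ksp (1.0×10⁻¹²), Tl₂CrO₄ will precipitate.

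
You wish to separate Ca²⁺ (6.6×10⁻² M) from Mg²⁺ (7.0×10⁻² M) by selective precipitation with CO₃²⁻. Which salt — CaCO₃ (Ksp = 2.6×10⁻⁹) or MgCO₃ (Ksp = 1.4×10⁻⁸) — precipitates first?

Precipitation of each salt begins when its ion product equals Ksp.
For CaCO₃: [CO₃²⁻] = (Ksp/[Ca²⁺]) = 3.9×10⁻⁸ M
For MgCO₃: [CO₃²⁻] = (Ksp/[Mg²⁺]) = 2.0×10⁻⁷ M
Since CaCO₃ needs less CO₃²⁻ to reach saturation, it precipitates first.

CaCO₃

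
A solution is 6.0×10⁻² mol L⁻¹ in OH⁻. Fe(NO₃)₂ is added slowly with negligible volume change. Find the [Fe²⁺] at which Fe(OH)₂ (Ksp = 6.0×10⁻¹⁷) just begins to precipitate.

1.7×10⁻¹⁴ M

Each salt precipitates once Q = Ksp for that salt.
Fe(OH)₂(s) ⇌ Fe²⁺(aq) + 2 OH⁻(aq)
Ksp = [Fe²⁺][OH⁻]^2 = [Fe²⁺](6.0×10⁻²)^2
[Fe²⁺] = 6.0×10⁻¹⁷ / (6.0×10⁻²)^2 = 1.7×10⁻¹⁴
[Fe²⁺] = 1.7×10⁻¹⁴ mol L⁻¹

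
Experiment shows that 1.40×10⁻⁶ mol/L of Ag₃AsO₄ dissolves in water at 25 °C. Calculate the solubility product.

Ksp = 1.04×10⁻²²

Ag₃AsO₄(s) ⇌ 3 Ag⁺(aq) + AsO₄³⁻(aq)
Call the molar solubility s, so that [Ag⁺] = 3s and [AsO₄³⁻] = s.
Ksp = [Ag⁺]^3[AsO₄³⁻] = (3s)^3 · s = 27s^4
Ksp = 27 × (1.40×10⁻⁶)^4 = 1.04×10⁻²²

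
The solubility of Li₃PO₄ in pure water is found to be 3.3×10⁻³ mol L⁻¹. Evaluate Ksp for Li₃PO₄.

Li₃PO₄(s) ⇌ 3 Li⁺(aq) + PO₄³⁻(aq)
With molar solubility s: [Li⁺] = 3s, [PO₄³⁻] = s.
Ksp = [Li⁺]^3[PO₄³⁻] = (3s)^3 · s = 27s^4
Ksp = 27 × (3.3×10⁻³)^4 = 3.2×10⁻⁹

Ksp = 3.2×10⁻⁹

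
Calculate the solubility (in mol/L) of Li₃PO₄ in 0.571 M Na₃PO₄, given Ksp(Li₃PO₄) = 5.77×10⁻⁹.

Li₃PO₄(s) ⇌ 3 Li⁺(aq) + PO₄³⁻(aq)
The solution already contains PO₄³⁻ at 0.571 M. Let s be the molar solubility of Li₃PO₄.
[PO₄³⁻] ≈ 0.571 M (common ion dominates); [Li⁺] = 3s.
Ksp = [Li⁺]^3[PO₄³⁻] = (3s)^3(0.571)
(3s)^3 = 5.77×10⁻⁹ / (0.571) = 1.01×10⁻⁸
s = 7.21×10⁻⁴ M

7.21×10⁻⁴ M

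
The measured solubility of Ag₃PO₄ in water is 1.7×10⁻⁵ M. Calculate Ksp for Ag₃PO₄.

Ksp = 2.3×10⁻¹⁸

Ag₃PO₄(s) ⇌ 3 Ag⁺(aq) + PO₄³⁻(aq)
If s mol/L of Ag₃PO₄ dissolves, [Ag⁺] = 3s and [PO₄³⁻] = s.
Ksp = [Ag⁺]^3[PO₄³⁻] = (3s)^3 · s = 27s^4
Ksp = 27 × (1.7×10⁻⁵)^4 = 2.3×10⁻¹⁸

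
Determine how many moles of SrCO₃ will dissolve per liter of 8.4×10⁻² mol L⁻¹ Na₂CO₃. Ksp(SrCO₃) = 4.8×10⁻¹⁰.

SrCO₃(s) ⇌ Sr²⁺(aq) + CO₃²⁻(aq)
The solution already contains CO₃²⁻ at 8.4×10⁻² mol L⁻¹. Let s be the molar solubility of SrCO₃.
[CO₃²⁻] ≈ 8.4×10⁻² mol L⁻¹ (common ion dominates); [Sr²⁺] = s.
Ksp = [Sr²⁺][CO₃²⁻] = s(8.4×10⁻²)
s = 4.8×10⁻¹⁰ / (8.4×10⁻²) = 5.7×10⁻⁹
s = 5.7×10⁻⁹ mol L⁻¹

5.7×10⁻⁹ M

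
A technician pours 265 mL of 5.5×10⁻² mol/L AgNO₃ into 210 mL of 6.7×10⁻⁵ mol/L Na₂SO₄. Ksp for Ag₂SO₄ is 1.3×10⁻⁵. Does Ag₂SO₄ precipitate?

No

Total volume after mixing = 265 + 210 = 475 mL.
[Ag⁺] = (5.5×10⁻²)(265)/475 = 3.1×10⁻² mol/L
[SO₄²⁻] = (6.7×10⁻⁵)(210)/475 = 3.0×10⁻⁵ mol/L
Q = [Ag⁺]^2[SO₄²⁻] = 2.8×10⁻⁸
Q < Ksp (2.8×10⁻⁸ vs 1.3×10⁻⁵); the solution remains unsaturated and no precipitate forms.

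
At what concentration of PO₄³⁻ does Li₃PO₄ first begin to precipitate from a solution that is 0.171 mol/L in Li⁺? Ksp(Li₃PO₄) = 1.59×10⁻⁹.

Precipitation of each salt begins when its ion product equals Ksp.
Li₃PO₄(s) ⇌ 3 Li⁺(aq) + PO₄³⁻(aq)
Ksp = [Li⁺]^3[PO₄³⁻] = [PO₄³⁻](0.171)^3
[PO₄³⁻] = 1.59×10⁻⁹ / (0.171)^3 = 3.18×10⁻⁷
[PO₄³⁻] = 3.18×10⁻⁷ mol/L

3.18×10⁻⁷ M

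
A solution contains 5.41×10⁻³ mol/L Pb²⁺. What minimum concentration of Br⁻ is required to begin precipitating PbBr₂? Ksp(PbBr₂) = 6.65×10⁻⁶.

3.51×10⁻² M

Each salt precipitates once Q = Ksp for that salt.
PbBr₂(s) ⇌ Pb²⁺(aq) + 2 Br⁻(aq)
Ksp = [Pb²⁺][Br⁻]^2 = [Br⁻]^2(5.41×10⁻³)
[Br⁻]^2 = 6.65×10⁻⁶ / (5.41×10⁻³) = 1.23×10⁻³
[Br⁻] = 3.51×10⁻² mol/L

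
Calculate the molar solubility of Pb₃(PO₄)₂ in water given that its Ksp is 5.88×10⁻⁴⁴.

Pb₃(PO₄)₂(s) ⇌ 3 Pb²⁺(aq) + 2 PO₄³⁻(aq)
For each mole of Pb₃(PO₄)₂ that dissolves per liter, [Pb²⁺] = 3s and [PO₄³⁻] = 2s; let s denote this solubility.
Ksp = [Pb²⁺]^3[PO₄³⁻]^2 = (3s)^3 · (2s)^2 = 108s^5
108s^5 = 5.88×10⁻⁴⁴  ⇒  s^5 = 5.44×10⁻⁴⁶
s = 8.86×10⁻¹⁰ mol/L

8.86×10⁻¹⁰ M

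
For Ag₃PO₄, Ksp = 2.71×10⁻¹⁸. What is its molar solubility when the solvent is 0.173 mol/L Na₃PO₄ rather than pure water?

8.34×10⁻⁷ M

Ag₃PO₄(s) ⇌ 3 Ag⁺(aq) + PO₄³⁻(aq)
PO₄³⁻ is already present at 0.173 mol/L. If s mol/L of Ag₃PO₄ dissolves, [Ag⁺] = 3s while [PO₄³⁻] ≈ 0.173 mol/L.
Ksp = [Ag⁺]^3[PO₄³⁻] = (3s)^3(0.173)
(3s)^3 = 2.71×10⁻¹⁸ / (0.173) = 1.57×10⁻¹⁷
s = 8.34×10⁻⁷ mol/L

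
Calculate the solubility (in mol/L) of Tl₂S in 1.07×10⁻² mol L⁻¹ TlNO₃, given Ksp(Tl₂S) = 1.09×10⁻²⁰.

9.52×10⁻¹⁷ M

Tl₂S(s) ⇌ 2 Tl⁺(aq) + S²⁻(aq)
With Tl⁺ already at 1.07×10⁻² mol L⁻¹ and s small, take [Tl⁺] ≈ 1.07×10⁻² mol L⁻¹ and [S²⁻] = s.
Ksp = [Tl⁺]^2[S²⁻] = (1.07×10⁻²)^2s
s = 1.09×10⁻²⁰ / (1.07×10⁻²)^2 = 9.52×10⁻¹⁷
s = 9.52×10⁻¹⁷ mol L⁻¹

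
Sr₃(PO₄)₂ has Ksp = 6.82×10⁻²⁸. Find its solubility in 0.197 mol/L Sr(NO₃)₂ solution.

Sr₃(PO₄)₂(s) ⇌ 3 Sr²⁺(aq) + 2 PO₄³⁻(aq)
Let s be the solubility of Sr₃(PO₄)₂ here. The common ion gives [Sr²⁺] ≈ 0.197 mol/L, and [PO₄³⁻] = 2s.
Ksp = [Sr²⁺]^3[PO₄³⁻]^2 = (0.197)^3(2s)^2
(2s)^2 = 6.82×10⁻²⁸ / (0.197)^3 = 8.92×10⁻²⁶
s = 1.49×10⁻¹³ mol/L

1.49×10⁻¹³ M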